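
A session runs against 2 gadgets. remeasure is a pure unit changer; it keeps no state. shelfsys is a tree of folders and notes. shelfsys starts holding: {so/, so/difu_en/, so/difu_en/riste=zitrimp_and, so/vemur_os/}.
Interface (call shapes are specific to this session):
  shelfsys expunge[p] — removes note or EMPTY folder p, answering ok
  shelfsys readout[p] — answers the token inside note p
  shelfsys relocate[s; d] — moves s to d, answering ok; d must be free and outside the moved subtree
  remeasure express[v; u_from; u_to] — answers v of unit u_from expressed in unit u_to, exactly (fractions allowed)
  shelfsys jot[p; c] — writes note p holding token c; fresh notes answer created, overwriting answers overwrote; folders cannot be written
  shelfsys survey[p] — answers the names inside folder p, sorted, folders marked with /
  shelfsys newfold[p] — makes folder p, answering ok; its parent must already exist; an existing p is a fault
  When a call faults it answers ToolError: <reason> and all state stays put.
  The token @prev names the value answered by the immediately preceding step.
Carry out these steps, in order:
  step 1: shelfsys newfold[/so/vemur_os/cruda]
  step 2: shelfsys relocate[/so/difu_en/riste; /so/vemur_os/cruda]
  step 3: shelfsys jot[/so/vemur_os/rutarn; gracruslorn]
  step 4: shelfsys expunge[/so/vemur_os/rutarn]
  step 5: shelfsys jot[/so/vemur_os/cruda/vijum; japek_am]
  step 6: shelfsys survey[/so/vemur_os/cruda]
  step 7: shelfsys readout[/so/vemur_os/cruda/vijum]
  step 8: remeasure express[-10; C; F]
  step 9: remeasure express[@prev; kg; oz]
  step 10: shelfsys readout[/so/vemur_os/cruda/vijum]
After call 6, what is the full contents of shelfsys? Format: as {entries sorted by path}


Do: shelfsys newfold[/so/vemur_os/cruda]
See: ok
Do: shelfsys relocate[/so/difu_en/riste; /so/vemur_os/cruda]
See: ToolError: exists
Do: shelfsys jot[/so/vemur_os/rutarn; gracruslorn]
See: created
Do: shelfsys expunge[/so/vemur_os/rutarn]
See: ok
Do: shelfsys jot[/so/vemur_os/cruda/vijum; japek_am]
See: created
Do: shelfsys survey[/so/vemur_os/cruda]
See: [vijum]
Do: shelfsys readout[/so/vemur_os/cruda/vijum]
See: japek_am
Do: remeasure express[-10; C; F]
See: 14
Do: remeasure express[@prev; kg; oz]
See: 3200000000/6479891
Do: shelfsys readout[/so/vemur_os/cruda/vijum]
See: japek_am

Answer: {so/, so/difu_en/, so/difu_en/riste=zitrimp_and, so/vemur_os/, so/vemur_os/cruda/, so/vemur_os/cruda/vijum=japek_am}


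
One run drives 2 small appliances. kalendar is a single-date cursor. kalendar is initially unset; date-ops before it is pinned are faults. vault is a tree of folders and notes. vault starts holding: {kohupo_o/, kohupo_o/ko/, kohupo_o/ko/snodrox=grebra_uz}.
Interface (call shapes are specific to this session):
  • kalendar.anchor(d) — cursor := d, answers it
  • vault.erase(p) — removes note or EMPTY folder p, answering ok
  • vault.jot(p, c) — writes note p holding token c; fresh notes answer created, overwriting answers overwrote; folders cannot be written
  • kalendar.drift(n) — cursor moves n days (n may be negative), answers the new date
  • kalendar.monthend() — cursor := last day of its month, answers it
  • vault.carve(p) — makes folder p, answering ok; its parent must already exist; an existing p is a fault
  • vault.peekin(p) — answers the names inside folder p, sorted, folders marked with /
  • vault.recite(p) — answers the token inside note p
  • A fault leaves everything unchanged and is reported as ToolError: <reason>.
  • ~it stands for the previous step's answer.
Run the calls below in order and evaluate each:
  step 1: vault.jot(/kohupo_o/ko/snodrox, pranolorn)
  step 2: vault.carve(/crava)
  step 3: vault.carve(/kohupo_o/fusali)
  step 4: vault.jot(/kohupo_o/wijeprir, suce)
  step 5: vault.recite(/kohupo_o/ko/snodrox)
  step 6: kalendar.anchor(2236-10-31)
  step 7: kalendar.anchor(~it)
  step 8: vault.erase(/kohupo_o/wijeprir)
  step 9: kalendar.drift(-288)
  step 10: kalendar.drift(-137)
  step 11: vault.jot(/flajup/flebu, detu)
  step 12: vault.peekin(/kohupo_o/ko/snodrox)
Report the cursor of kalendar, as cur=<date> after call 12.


I invoke jot on p='/kohupo_o/ko/snodrox', c='pranolorn', and observe overwrote.
Now I run carve on p='/crava', which returns ok.
I invoke carve on p='/kohupo_o/fusali', giving ok.
Using jot on p='/kohupo_o/wijeprir', c='suce', which returns created.
I call recite on p='/kohupo_o/ko/snodrox': pranolorn.
Now I run anchor on d='2236-10-31', and get 2236-10-31.
I try anchor on d='~it', and get 2236-10-31.
I run erase on p='/kohupo_o/wijeprir', and see ok.
I use drift on n='-288', which returns 2236-01-17.
Next I call drift on n='-137', and observe 2235-09-02.
I use jot on p='/flajup/flebu', c='detu', and observe ToolError: no parent.
I run peekin on p='/kohupo_o/ko/snodrox', giving ToolError: not a directory.

Answer: cur=2235-09-02


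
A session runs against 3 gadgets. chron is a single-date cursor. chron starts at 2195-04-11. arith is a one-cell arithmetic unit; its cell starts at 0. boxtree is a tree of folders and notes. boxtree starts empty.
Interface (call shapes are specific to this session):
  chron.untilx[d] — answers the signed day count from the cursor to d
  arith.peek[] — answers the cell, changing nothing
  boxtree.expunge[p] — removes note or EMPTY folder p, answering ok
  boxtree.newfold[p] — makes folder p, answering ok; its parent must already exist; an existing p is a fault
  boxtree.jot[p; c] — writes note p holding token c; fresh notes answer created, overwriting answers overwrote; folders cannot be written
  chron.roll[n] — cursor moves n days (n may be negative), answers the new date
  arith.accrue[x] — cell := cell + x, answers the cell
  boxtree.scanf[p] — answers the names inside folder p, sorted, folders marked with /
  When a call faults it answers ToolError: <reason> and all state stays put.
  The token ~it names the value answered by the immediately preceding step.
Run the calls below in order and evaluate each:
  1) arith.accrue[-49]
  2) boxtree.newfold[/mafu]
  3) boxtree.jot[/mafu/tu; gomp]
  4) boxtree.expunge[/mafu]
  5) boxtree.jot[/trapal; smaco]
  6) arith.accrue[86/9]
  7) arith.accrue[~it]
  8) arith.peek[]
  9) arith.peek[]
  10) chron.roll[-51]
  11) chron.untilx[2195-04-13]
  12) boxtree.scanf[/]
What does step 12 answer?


Answer: [mafu/, trapal]

Derivation:
> arith.accrue x: -49
  -49
> boxtree.newfold p: /mafu
  ok
> boxtree.jot p: /mafu/tu c: gomp
  created
> boxtree.expunge p: /mafu
  ToolError: not empty
> boxtree.jot p: /trapal c: smaco
  created
> arith.accrue x: 86/9
  -355/9
> arith.accrue x: ~it
  -710/9
> arith.peek
  -710/9
> arith.peek
  -710/9
> chron.roll n: -51
  2195-02-19
> chron.untilx d: 2195-04-13
  53
> boxtree.scanf p: /
  [mafu/, trapal]


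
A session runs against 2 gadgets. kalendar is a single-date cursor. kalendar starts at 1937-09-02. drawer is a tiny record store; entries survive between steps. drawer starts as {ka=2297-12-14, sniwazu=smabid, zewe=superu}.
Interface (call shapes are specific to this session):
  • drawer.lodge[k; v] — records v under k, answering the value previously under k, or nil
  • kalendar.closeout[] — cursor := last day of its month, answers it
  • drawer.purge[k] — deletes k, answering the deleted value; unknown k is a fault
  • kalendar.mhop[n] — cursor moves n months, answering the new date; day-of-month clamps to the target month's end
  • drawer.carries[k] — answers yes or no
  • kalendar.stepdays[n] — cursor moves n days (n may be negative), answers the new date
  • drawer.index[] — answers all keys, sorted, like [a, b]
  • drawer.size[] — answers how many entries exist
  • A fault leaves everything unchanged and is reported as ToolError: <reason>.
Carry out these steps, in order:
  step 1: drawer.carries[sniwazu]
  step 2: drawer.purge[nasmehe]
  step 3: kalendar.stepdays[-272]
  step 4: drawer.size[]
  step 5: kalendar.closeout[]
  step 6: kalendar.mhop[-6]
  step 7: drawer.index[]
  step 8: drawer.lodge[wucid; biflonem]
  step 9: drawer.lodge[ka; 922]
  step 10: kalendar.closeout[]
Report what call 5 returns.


Answer: 1936-12-31

Derivation:
>> drawer.carries(sniwazu)
<< yes
>> drawer.purge(nasmehe)
<< ToolError: no such key nasmehe
>> kalendar.stepdays(-272)
<< 1936-12-04
>> drawer.size()
<< 3
>> kalendar.closeout()
<< 1936-12-31
>> kalendar.mhop(-6)
<< 1936-06-30
>> drawer.index()
<< [ka, sniwazu, zewe]
>> drawer.lodge(wucid, biflonem)
<< nil
>> drawer.lodge(ka, 922)
<< 2297-12-14
>> kalendar.closeout()
<< 1936-06-30


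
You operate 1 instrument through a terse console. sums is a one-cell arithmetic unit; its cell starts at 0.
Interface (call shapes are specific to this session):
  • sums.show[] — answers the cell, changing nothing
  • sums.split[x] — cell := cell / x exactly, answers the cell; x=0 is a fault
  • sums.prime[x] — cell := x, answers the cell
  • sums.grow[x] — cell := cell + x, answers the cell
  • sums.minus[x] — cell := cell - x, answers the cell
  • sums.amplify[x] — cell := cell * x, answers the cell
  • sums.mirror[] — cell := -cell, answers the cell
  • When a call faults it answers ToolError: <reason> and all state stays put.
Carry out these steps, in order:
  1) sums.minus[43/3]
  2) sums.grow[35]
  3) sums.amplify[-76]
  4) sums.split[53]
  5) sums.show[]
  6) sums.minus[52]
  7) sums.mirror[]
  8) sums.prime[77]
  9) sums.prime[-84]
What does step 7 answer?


Answer: 12980/159

Derivation:
% sums.minus x→43/3
[out] -43/3
% sums.grow x→35
[out] 62/3
% sums.amplify x→-76
[out] -4712/3
% sums.split x→53
[out] -4712/159
% sums.show
[out] -4712/159
% sums.minus x→52
[out] -12980/159
% sums.mirror
[out] 12980/159
% sums.prime x→77
[out] 77
% sums.prime x→-84
[out] -84


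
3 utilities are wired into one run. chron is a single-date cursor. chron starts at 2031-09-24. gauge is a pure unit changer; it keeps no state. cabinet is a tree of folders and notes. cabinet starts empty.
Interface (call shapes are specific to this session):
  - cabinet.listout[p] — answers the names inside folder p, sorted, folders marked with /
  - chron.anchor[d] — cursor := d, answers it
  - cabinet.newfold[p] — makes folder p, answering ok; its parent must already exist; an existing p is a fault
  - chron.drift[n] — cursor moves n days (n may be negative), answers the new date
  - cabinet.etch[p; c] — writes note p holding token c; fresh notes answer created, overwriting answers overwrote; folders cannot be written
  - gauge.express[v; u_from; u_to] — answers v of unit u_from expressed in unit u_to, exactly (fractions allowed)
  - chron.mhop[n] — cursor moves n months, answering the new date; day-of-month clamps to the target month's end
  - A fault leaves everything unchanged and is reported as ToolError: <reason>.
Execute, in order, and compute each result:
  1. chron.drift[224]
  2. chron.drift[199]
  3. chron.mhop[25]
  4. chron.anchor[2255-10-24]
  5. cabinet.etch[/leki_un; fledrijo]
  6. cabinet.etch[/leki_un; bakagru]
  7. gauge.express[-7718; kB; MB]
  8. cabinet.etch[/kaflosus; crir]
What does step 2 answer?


Answer: 2032-11-20

Derivation:
-- 1. drift(n: 224) : 2032-05-05
-- 2. drift(n: 199) : 2032-11-20
-- 3. mhop(n: 25) : 2034-12-20
-- 4. anchor(d: 2255-10-24) : 2255-10-24
-- 5. etch(p: /leki_un, c: fledrijo) : created
-- 6. etch(p: /leki_un, c: bakagru) : overwrote
-- 7. express(v: -7718, u_from: kB, u_to: MB) : -3859/500
-- 8. etch(p: /kaflosus, c: crir) : created


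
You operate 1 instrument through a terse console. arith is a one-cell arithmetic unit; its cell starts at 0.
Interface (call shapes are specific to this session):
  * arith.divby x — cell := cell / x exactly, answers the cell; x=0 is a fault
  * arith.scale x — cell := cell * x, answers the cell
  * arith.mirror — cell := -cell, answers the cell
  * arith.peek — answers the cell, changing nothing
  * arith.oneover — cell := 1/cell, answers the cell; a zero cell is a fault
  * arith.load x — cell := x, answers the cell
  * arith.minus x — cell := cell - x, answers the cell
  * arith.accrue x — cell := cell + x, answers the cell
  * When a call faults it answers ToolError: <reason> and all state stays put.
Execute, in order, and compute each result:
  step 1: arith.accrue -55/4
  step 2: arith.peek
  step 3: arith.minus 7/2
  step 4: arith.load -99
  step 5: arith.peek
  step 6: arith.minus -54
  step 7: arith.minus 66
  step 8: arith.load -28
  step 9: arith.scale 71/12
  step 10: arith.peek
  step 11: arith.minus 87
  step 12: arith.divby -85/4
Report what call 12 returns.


Answer: 3032/255

Derivation:
-- 1. accrue(x→-55/4) => -55/4
-- 2. peek() => -55/4
-- 3. minus(x→7/2) => -69/4
-- 4. load(x→-99) => -99
-- 5. peek() => -99
-- 6. minus(x→-54) => -45
-- 7. minus(x→66) => -111
-- 8. load(x→-28) => -28
-- 9. scale(x→71/12) => -497/3
-- 10. peek() => -497/3
-- 11. minus(x→87) => -758/3
-- 12. divby(x→-85/4) => 3032/255


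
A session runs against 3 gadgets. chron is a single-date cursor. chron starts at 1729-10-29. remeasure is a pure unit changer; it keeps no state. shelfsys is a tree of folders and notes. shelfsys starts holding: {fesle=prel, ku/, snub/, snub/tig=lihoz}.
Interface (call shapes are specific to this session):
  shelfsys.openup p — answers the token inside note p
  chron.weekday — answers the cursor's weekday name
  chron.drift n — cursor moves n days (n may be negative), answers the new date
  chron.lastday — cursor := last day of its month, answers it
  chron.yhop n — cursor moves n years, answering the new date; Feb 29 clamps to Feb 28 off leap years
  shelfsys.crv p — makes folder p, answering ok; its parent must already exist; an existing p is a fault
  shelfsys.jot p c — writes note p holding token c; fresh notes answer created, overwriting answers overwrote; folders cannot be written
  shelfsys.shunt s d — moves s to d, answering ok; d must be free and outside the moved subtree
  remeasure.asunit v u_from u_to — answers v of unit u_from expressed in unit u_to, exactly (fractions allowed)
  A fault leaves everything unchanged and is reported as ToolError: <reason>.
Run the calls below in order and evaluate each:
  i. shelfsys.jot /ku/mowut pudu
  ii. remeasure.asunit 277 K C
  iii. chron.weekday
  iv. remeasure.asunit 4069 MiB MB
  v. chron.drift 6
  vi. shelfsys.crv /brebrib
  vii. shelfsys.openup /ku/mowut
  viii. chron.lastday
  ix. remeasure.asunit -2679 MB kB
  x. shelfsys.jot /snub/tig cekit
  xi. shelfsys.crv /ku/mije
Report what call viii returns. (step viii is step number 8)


% 1. shelfsys.jot(p→/ku/mowut, c→pudu) -> created
% 2. remeasure.asunit(v→277, u_from→K, u_to→C) -> 77/20
% 3. chron.weekday() -> Saturday
% 4. remeasure.asunit(v→4069, u_from→MiB, u_to→MB) -> 66666496/15625
% 5. chron.drift(n→6) -> 1729-11-04
% 6. shelfsys.crv(p→/brebrib) -> ok
% 7. shelfsys.openup(p→/ku/mowut) -> pudu
% 8. chron.lastday() -> 1729-11-30
% 9. remeasure.asunit(v→-2679, u_from→MB, u_to→kB) -> -2679000
% 10. shelfsys.jot(p→/snub/tig, c→cekit) -> overwrote
% 11. shelfsys.crv(p→/ku/mije) -> ok

Answer: 1729-11-30


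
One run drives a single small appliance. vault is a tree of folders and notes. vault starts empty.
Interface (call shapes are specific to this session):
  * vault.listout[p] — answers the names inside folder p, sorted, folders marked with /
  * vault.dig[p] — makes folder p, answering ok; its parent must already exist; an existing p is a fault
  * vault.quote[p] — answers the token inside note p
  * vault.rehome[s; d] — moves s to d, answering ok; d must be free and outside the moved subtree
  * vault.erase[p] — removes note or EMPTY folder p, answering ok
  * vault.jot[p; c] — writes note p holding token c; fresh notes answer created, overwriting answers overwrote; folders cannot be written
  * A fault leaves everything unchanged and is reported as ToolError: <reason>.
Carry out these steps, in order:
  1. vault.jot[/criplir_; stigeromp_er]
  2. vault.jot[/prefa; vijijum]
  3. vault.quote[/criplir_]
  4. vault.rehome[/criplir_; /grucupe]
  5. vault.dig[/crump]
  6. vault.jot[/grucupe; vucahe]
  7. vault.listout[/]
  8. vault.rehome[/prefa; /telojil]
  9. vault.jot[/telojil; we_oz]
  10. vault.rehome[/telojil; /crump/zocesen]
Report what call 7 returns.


Answer: [crump/, grucupe, prefa]

Derivation:
I try jot with p→/criplir_, c→stigeromp_er, and see created.
I invoke jot with p→/prefa, c→vijijum, yielding created.
Next I call quote with p→/criplir_: stigeromp_er.
Using rehome with s→/criplir_, d→/grucupe, and get ok.
Invoking dig with p→/crump, — result: ok.
Now I run jot with p→/grucupe, c→vucahe, and observe overwrote.
I use listout with p→/, → [crump/, grucupe, prefa].
I run rehome with s→/prefa, d→/telojil, giving ok.
Next I call jot with p→/telojil, c→we_oz, and observe overwrote.
Then rehome with s→/telojil, d→/crump/zocesen, which returns ok.


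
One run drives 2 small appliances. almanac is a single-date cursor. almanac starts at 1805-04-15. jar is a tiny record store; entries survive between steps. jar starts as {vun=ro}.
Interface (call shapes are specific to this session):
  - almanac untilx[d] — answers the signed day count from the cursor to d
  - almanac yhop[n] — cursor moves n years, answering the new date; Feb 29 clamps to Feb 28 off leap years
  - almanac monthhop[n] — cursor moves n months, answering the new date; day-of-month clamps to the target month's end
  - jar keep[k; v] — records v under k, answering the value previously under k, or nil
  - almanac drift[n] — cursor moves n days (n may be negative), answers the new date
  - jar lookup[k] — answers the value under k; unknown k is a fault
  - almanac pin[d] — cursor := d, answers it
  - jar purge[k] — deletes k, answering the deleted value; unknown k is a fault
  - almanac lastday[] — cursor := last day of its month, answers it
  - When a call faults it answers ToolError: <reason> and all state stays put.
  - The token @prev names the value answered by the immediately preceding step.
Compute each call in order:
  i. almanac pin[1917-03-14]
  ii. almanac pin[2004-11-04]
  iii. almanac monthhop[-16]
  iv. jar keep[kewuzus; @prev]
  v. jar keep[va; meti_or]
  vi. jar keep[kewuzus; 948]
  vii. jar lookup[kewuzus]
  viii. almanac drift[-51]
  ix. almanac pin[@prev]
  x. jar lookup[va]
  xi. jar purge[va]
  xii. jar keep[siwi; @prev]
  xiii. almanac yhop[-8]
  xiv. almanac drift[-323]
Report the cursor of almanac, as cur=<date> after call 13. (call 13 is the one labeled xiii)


Answer: cur=1995-05-14

Derivation:
% 1. almanac pin(1917-03-14) : 1917-03-14
% 2. almanac pin(2004-11-04) : 2004-11-04
% 3. almanac monthhop(-16) : 2003-07-04
% 4. jar keep(kewuzus, @prev) : nil
% 5. jar keep(va, meti_or) : nil
% 6. jar keep(kewuzus, 948) : 2003-07-04
% 7. jar lookup(kewuzus) : 948
% 8. almanac drift(-51) : 2003-05-14
% 9. almanac pin(@prev) : 2003-05-14
% 10. jar lookup(va) : meti_or
% 11. jar purge(va) : meti_or
% 12. jar keep(siwi, @prev) : nil
% 13. almanac yhop(-8) : 1995-05-14
% 14. almanac drift(-323) : 1994-06-25


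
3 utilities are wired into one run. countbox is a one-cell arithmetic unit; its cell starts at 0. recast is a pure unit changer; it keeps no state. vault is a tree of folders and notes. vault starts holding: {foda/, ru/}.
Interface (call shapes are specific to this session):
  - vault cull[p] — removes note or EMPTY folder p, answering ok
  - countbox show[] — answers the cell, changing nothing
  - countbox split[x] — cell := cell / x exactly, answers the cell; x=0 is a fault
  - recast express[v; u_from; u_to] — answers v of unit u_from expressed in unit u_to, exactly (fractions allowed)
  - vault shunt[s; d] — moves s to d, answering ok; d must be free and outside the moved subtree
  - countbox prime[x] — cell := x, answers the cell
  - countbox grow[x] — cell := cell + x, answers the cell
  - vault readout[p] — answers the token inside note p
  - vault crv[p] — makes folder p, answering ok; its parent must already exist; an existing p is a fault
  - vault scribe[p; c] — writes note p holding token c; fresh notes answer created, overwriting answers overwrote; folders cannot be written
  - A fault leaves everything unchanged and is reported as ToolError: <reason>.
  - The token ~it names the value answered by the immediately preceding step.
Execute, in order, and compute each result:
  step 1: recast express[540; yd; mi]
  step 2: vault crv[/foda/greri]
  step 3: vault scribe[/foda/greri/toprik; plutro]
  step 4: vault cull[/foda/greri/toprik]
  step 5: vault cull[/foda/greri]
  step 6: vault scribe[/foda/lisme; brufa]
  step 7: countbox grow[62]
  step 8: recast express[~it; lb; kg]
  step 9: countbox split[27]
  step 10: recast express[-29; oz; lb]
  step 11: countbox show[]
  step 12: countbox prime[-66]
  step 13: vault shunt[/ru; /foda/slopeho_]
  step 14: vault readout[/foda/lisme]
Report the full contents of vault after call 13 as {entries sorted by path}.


! recast express(540, yd, mi) == 27/88
! vault crv(/foda/greri) == ok
! vault scribe(/foda/greri/toprik, plutro) == created
! vault cull(/foda/greri/toprik) == ok
! vault cull(/foda/greri) == ok
! vault scribe(/foda/lisme, brufa) == created
! countbox grow(62) == 62
! recast express(~it, lb, kg) == 1406136347/50000000
! countbox split(27) == 62/27
! recast express(-29, oz, lb) == -29/16
! countbox show() == 62/27
! countbox prime(-66) == -66
! vault shunt(/ru, /foda/slopeho_) == ok
! vault readout(/foda/lisme) == brufa

Answer: {foda/, foda/lisme=brufa, foda/slopeho_/}


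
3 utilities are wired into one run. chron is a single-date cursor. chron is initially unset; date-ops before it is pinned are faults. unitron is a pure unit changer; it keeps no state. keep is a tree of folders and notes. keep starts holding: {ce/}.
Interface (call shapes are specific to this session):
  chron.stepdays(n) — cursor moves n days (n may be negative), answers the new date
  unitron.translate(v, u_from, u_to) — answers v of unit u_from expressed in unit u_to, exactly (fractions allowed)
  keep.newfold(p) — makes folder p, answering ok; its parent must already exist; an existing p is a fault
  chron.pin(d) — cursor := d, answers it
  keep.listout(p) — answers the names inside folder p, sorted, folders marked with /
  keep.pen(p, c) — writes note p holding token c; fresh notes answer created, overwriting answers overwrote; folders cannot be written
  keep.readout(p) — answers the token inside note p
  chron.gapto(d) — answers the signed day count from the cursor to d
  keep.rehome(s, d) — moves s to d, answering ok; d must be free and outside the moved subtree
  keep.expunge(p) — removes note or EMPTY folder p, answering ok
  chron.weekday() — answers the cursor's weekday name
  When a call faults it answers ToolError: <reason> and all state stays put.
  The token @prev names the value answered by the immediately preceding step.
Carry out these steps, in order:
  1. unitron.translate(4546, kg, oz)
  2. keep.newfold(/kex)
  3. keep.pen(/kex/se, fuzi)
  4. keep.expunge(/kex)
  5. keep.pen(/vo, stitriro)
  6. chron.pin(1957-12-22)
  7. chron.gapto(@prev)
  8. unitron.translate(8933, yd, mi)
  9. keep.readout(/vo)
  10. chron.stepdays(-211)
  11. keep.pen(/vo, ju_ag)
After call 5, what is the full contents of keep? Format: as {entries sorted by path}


Answer: {ce/, kex/, kex/se=fuzi, vo=stitriro}

Derivation:
-- unitron.translate(v=4546, u_from=kg, u_to=oz) : 7273600000000/45359237
-- keep.newfold(p=/kex) : ok
-- keep.pen(p=/kex/se, c=fuzi) : created
-- keep.expunge(p=/kex) : ToolError: not empty
-- keep.pen(p=/vo, c=stitriro) : created
-- chron.pin(d=1957-12-22) : 1957-12-22
-- chron.gapto(d=@prev) : 0
-- unitron.translate(v=8933, u_from=yd, u_to=mi) : 8933/1760
-- keep.readout(p=/vo) : stitriro
-- chron.stepdays(n=-211) : 1957-05-25
-- keep.pen(p=/vo, c=ju_ag) : overwrote


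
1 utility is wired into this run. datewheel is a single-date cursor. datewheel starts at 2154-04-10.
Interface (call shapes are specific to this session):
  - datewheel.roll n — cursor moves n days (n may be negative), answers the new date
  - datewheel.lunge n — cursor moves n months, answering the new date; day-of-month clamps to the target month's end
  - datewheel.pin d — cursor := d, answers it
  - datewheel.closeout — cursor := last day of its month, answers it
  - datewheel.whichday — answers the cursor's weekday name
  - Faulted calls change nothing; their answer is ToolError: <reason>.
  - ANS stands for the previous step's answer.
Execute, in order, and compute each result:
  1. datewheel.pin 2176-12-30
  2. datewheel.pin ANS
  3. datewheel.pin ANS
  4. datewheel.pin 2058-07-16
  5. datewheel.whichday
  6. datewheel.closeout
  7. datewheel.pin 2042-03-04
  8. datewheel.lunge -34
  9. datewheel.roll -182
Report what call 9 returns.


Answer: 2038-11-03

Derivation:
Invoking datewheel.pin(d→2176-12-30), and observe 2176-12-30.
Calling datewheel.pin(d→ANS): 2176-12-30.
I call datewheel.pin(d→ANS), and observe 2176-12-30.
I try datewheel.pin(d→2058-07-16), giving 2058-07-16.
Next I call datewheel.whichday, and observe Tuesday.
Next I call datewheel.closeout(), which returns 2058-07-31.
Calling datewheel.pin(d→2042-03-04), → 2042-03-04.
Using datewheel.lunge(n→-34), giving 2039-05-04.
Then datewheel.roll(n→-182), and observe 2038-11-03.


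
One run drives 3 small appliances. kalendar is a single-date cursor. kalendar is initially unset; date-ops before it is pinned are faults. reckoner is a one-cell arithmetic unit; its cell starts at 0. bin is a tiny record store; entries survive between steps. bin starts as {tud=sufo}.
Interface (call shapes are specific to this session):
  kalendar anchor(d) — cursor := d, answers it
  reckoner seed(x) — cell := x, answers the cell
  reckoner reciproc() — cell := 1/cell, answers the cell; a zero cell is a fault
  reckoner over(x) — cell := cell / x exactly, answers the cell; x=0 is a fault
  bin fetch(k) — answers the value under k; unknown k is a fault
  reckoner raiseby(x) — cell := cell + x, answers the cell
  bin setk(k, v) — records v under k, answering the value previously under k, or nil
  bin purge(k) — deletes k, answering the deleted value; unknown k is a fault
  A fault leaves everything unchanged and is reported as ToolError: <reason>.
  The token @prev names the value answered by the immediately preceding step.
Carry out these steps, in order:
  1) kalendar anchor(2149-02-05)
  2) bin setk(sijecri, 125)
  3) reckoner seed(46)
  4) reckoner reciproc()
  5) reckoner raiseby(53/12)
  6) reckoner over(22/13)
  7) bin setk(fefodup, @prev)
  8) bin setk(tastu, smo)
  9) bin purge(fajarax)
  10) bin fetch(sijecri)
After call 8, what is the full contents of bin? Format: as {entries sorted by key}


! kalendar anchor(d→2149-02-05) : 2149-02-05
! bin setk(k→sijecri, v→125) : nil
! reckoner seed(x→46) : 46
! reckoner reciproc() : 1/46
! reckoner raiseby(x→53/12) : 1225/276
! reckoner over(x→22/13) : 15925/6072
! bin setk(k→fefodup, v→@prev) : nil
! bin setk(k→tastu, v→smo) : nil
! bin purge(k→fajarax) : ToolError: no such key fajarax
! bin fetch(k→sijecri) : 125

Answer: {fefodup=15925/6072, sijecri=125, tastu=smo, tud=sufo}


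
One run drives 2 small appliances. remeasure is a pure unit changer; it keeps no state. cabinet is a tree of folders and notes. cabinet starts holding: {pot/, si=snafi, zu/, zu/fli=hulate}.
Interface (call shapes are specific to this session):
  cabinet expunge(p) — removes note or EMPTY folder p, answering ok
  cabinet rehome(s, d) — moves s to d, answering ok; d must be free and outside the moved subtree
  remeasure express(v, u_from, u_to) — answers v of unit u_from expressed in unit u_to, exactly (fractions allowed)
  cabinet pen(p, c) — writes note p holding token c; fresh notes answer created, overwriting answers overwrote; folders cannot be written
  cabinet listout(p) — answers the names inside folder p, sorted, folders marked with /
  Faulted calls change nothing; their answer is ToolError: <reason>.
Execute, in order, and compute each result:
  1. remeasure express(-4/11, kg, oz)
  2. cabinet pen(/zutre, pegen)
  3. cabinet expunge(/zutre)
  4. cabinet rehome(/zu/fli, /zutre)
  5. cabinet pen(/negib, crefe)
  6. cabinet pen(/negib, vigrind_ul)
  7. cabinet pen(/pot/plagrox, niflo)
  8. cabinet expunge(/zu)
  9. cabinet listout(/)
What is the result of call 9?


Answer: [negib, pot/, si, zutre]

Derivation:
>> remeasure express(v='-4/11', u_from='kg', u_to='oz')
<< -6400000000/498951607
>> cabinet pen(p='/zutre', c='pegen')
<< created
>> cabinet expunge(p='/zutre')
<< ok
>> cabinet rehome(s='/zu/fli', d='/zutre')
<< ok
>> cabinet pen(p='/negib', c='crefe')
<< created
>> cabinet pen(p='/negib', c='vigrind_ul')
<< overwrote
>> cabinet pen(p='/pot/plagrox', c='niflo')
<< created
>> cabinet expunge(p='/zu')
<< ok
>> cabinet listout(p='/')
<< [negib, pot/, si, zutre]


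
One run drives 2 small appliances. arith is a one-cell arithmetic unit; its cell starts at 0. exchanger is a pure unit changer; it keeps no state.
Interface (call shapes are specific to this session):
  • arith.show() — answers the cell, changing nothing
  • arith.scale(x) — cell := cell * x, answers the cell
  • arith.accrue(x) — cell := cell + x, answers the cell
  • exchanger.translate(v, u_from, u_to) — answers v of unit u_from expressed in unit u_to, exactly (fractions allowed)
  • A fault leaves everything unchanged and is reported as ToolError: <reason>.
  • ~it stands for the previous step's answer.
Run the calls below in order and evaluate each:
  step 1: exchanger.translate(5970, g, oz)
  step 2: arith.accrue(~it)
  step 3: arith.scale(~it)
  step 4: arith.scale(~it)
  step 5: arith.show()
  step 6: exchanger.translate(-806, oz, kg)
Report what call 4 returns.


Answer: 8324866066415616000000000000000000000000/4233143220298872991822137064561

Derivation:
Do: translate[v=5970; u_from=g; u_to=oz]
See: 9552000000/45359237
Do: accrue[x=~it]
See: 9552000000/45359237
Do: scale[x=~it]
See: 91240704000000000000/2057460381222169
Do: scale[x=~it]
See: 8324866066415616000000000000000000000000/4233143220298872991822137064561
Do: show[]
See: 8324866066415616000000000000000000000000/4233143220298872991822137064561
Do: translate[v=-806; u_from=oz; u_to=kg]
See: -18279772511/800000000


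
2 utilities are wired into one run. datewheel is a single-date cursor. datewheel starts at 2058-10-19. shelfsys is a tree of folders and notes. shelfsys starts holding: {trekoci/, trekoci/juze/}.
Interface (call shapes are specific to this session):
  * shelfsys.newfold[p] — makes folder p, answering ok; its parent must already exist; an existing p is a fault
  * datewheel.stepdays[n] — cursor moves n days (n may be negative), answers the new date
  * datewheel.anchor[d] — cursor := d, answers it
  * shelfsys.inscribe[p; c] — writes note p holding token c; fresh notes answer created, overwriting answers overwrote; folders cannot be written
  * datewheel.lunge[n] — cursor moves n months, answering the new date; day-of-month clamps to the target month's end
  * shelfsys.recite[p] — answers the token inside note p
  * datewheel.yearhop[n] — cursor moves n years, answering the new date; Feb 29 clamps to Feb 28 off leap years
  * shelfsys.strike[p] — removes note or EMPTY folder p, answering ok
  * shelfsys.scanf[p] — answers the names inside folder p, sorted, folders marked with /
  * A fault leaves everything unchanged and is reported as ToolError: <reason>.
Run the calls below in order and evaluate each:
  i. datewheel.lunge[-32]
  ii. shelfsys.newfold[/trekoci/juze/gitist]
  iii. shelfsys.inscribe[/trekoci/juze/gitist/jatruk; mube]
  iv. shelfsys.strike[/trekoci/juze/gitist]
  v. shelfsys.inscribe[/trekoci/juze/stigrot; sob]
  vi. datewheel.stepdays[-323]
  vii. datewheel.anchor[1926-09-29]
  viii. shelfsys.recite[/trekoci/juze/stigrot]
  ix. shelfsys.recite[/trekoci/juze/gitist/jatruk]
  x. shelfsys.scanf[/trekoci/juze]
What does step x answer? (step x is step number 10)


Answer: [gitist/, stigrot]

Derivation:
Step: lunge[n='-32']
Result: 2056-02-19
Step: newfold[p='/trekoci/juze/gitist']
Result: ok
Step: inscribe[p='/trekoci/juze/gitist/jatruk'; c='mube']
Result: created
Step: strike[p='/trekoci/juze/gitist']
Result: ToolError: not empty
Step: inscribe[p='/trekoci/juze/stigrot'; c='sob']
Result: created
Step: stepdays[n='-323']
Result: 2055-04-02
Step: anchor[d='1926-09-29']
Result: 1926-09-29
Step: recite[p='/trekoci/juze/stigrot']
Result: sob
Step: recite[p='/trekoci/juze/gitist/jatruk']
Result: mube
Step: scanf[p='/trekoci/juze']
Result: [gitist/, stigrot]


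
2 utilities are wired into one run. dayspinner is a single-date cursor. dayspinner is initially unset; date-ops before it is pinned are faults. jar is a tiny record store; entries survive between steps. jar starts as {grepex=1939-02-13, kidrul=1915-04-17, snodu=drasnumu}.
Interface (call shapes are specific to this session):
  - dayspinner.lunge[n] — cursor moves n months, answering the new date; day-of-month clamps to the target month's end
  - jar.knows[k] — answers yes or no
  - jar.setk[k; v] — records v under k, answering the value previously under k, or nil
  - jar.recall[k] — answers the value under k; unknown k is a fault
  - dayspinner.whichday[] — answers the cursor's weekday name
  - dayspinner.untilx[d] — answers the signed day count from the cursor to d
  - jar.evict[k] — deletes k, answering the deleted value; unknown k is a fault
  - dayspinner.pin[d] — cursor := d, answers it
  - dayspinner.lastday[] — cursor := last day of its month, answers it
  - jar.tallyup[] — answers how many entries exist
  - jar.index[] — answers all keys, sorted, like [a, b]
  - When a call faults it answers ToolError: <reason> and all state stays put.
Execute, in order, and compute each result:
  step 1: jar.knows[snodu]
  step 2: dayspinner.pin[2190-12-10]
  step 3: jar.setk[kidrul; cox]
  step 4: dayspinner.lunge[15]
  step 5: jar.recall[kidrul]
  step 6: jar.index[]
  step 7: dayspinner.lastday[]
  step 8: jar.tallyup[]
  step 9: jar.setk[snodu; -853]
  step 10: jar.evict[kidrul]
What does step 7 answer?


Answer: 2192-03-31

Derivation:
→ jar.knows(k→snodu)
← yes
→ dayspinner.pin(d→2190-12-10)
← 2190-12-10
→ jar.setk(k→kidrul, v→cox)
← 1915-04-17
→ dayspinner.lunge(n→15)
← 2192-03-10
→ jar.recall(k→kidrul)
← cox
→ jar.index()
← [grepex, kidrul, snodu]
→ dayspinner.lastday()
← 2192-03-31
→ jar.tallyup()
← 3
→ jar.setk(k→snodu, v→-853)
← drasnumu
→ jar.evict(k→kidrul)
← cox


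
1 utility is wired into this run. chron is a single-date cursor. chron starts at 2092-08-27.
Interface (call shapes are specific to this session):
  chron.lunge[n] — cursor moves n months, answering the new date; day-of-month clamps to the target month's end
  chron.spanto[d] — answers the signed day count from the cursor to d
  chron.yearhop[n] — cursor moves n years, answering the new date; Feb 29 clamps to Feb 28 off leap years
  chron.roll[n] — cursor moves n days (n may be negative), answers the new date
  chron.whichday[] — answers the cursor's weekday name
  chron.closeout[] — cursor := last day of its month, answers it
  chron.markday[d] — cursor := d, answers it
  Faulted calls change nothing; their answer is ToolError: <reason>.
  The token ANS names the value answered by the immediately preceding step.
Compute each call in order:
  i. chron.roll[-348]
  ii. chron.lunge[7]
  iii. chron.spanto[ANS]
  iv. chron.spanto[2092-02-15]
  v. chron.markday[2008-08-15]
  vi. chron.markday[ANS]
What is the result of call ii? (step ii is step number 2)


Answer: 2092-04-14

Derivation:
Step: chron.roll[n: -348]
Result: 2091-09-14
Step: chron.lunge[n: 7]
Result: 2092-04-14
Step: chron.spanto[d: ANS]
Result: 0
Step: chron.spanto[d: 2092-02-15]
Result: -59
Step: chron.markday[d: 2008-08-15]
Result: 2008-08-15
Step: chron.markday[d: ANS]
Result: 2008-08-15


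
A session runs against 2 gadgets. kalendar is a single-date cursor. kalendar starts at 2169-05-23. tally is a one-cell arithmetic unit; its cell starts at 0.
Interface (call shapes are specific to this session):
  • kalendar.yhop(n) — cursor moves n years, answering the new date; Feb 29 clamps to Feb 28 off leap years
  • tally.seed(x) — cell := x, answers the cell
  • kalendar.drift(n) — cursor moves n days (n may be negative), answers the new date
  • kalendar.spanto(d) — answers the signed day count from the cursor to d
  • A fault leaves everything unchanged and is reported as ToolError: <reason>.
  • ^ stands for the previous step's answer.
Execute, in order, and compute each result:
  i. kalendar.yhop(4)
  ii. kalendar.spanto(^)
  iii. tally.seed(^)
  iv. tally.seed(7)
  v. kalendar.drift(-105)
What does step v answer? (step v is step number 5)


CALL yhop[n: 4]
RET  2173-05-23
CALL spanto[d: ^]
RET  0
CALL seed[x: ^]
RET  0
CALL seed[x: 7]
RET  7
CALL drift[n: -105]
RET  2173-02-07

Answer: 2173-02-07


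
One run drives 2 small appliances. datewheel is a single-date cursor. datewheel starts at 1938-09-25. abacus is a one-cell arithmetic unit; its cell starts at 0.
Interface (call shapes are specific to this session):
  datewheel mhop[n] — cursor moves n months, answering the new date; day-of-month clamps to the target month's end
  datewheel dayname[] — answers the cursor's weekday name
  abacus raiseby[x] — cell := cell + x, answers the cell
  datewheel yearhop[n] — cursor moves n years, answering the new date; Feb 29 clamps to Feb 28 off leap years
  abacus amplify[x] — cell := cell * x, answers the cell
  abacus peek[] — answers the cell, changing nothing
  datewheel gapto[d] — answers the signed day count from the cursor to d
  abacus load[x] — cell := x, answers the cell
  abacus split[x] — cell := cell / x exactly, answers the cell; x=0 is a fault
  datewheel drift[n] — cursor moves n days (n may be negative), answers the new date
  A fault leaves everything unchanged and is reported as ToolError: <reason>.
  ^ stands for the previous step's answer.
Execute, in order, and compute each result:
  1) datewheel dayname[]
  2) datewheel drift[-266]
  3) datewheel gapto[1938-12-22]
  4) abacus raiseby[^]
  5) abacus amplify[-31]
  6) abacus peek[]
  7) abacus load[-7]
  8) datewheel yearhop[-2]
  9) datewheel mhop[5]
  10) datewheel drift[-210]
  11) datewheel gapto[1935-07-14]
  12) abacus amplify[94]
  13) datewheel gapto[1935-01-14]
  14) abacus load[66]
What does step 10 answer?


>>> datewheel dayname
= Sunday
>>> datewheel drift -266
= 1938-01-02
>>> datewheel gapto 1938-12-22
= 354
>>> abacus raiseby ^
= 354
>>> abacus amplify -31
= -10974
>>> abacus peek
= -10974
>>> abacus load -7
= -7
>>> datewheel yearhop -2
= 1936-01-02
>>> datewheel mhop 5
= 1936-06-02
>>> datewheel drift -210
= 1935-11-05
>>> datewheel gapto 1935-07-14
= -114
>>> abacus amplify 94
= -658
>>> datewheel gapto 1935-01-14
= -295
>>> abacus load 66
= 66

Answer: 1935-11-05


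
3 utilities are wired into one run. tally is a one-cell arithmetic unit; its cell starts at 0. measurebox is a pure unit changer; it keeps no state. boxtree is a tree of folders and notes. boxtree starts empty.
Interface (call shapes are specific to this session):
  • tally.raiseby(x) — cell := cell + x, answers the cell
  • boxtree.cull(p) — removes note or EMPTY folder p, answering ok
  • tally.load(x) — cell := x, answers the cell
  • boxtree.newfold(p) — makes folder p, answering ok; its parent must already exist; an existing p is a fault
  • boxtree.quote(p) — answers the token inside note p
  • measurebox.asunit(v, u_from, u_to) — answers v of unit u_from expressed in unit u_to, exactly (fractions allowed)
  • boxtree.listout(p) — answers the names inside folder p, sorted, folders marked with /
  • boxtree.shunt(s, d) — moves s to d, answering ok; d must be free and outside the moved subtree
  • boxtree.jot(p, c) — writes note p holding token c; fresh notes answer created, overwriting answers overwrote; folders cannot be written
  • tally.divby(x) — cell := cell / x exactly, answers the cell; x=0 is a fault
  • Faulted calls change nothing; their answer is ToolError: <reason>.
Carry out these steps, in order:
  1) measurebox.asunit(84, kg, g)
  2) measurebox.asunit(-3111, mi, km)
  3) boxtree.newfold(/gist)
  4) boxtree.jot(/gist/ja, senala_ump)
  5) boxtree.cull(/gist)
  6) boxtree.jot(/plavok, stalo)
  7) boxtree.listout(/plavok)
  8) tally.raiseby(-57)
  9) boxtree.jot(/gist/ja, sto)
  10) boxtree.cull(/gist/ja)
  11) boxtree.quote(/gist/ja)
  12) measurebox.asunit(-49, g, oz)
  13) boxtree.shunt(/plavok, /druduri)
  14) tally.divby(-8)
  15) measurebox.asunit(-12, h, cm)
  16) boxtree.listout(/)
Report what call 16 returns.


Answer: [druduri, gist/]

Derivation:
-- 1. measurebox.asunit(v→84, u_from→kg, u_to→g) => 84000
-- 2. measurebox.asunit(v→-3111, u_from→mi, u_to→km) => -78229206/15625
-- 3. boxtree.newfold(p→/gist) => ok
-- 4. boxtree.jot(p→/gist/ja, c→senala_ump) => created
-- 5. boxtree.cull(p→/gist) => ToolError: not empty
-- 6. boxtree.jot(p→/plavok, c→stalo) => created
-- 7. boxtree.listout(p→/plavok) => ToolError: not a directory
-- 8. tally.raiseby(x→-57) => -57
-- 9. boxtree.jot(p→/gist/ja, c→sto) => overwrote
-- 10. boxtree.cull(p→/gist/ja) => ok
-- 11. boxtree.quote(p→/gist/ja) => ToolError: not found
-- 12. measurebox.asunit(v→-49, u_from→g, u_to→oz) => -11200000/6479891
-- 13. boxtree.shunt(s→/plavok, d→/druduri) => ok
-- 14. tally.divby(x→-8) => 57/8
-- 15. measurebox.asunit(v→-12, u_from→h, u_to→cm) => ToolError: incompatible units
-- 16. boxtree.listout(p→/) => [druduri, gist/]
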